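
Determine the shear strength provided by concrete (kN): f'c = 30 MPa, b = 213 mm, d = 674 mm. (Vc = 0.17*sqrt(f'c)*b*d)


Vc = 0.17 * sqrt(30) * 213 * 674 / 1000
= 133.67 kN

133.67


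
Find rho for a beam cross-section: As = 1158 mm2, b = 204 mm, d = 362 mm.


rho = As / (b * d)
= 1158 / (204 * 362)
= 0.0157

0.0157


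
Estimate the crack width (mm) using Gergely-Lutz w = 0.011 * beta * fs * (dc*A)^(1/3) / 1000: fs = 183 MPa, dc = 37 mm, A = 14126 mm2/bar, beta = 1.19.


w = 0.011 * beta * fs * (dc * A)^(1/3) / 1000
= 0.011 * 1.19 * 183 * (37 * 14126)^(1/3) / 1000
= 0.193 mm

0.193


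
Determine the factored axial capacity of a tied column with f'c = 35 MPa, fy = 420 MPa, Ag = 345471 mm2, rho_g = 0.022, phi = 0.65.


Ast = rho * Ag = 0.022 * 345471 = 7600.362 mm2
phi*Pn = 0.65 * 0.80 * (0.85 * 35 * (345471 - 7600.362) + 420 * 7600.362) / 1000
= 6886.78 kN

6886.78


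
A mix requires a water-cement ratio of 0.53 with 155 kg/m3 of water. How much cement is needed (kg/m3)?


Cement = water / (w/c)
= 155 / 0.53
= 292.5 kg/m3

292.5


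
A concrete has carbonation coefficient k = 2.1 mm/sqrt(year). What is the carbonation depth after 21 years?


depth = k * sqrt(t)
= 2.1 * sqrt(21)
= 9.62 mm

9.62


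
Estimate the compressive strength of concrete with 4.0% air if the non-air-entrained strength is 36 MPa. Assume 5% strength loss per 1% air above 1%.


Strength loss = (4.0 - 1) * 5 = 15.0%
f'c = 36 * (1 - 15.0/100)
= 30.6 MPa

30.6


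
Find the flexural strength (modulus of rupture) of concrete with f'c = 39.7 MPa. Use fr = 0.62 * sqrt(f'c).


fr = 0.62 * sqrt(39.7)
= 3.906 MPa

3.906


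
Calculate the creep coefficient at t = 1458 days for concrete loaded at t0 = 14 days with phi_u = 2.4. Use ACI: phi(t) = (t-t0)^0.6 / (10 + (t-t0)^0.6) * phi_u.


dt = 1458 - 14 = 1444
phi = 1444^0.6 / (10 + 1444^0.6) * 2.4
= 2.129

2.129


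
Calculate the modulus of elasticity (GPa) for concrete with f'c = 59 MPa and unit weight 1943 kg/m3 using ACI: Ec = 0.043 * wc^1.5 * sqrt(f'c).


Ec = 0.043 * 1943^1.5 * sqrt(59) / 1000
= 28.29 GPa

28.29


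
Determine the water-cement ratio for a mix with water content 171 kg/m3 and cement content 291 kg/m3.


w/c = water / cement
w/c = 171 / 291 = 0.588

0.588


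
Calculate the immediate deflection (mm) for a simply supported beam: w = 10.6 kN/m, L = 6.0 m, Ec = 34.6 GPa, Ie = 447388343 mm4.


Convert: L = 6.0 m = 6000 mm, Ec = 34.6 GPa = 34600 MPa
delta = 5 * 10.6 * 6000^4 / (384 * 34600 * 447388343)
= 11.56 mm

11.56


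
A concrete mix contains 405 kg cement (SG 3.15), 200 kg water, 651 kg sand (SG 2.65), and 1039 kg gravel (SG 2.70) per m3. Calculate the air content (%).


Vol cement = 405 / (3.15 * 1000) = 0.128571 m3
Vol water = 200 / 1000 = 0.2 m3
Vol sand = 651 / (2.65 * 1000) = 0.24566 m3
Vol gravel = 1039 / (2.70 * 1000) = 0.384815 m3
Total solid + water volume = 0.959047 m3
Air = (1 - 0.959047) * 100 = 4.1%

4.1


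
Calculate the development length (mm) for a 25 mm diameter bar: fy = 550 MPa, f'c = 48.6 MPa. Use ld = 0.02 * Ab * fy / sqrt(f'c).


Ab = pi * 25^2 / 4 = 490.874 mm2
ld = 0.02 * 490.874 * 550 / sqrt(48.6)
= 774.5 mm

774.5


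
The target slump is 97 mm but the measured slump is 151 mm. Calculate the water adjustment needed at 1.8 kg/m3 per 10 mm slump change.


Difference = 97 - 151 = -54 mm
Water adjustment = -54 * 1.8 / 10 = -9.7 kg/m3

-9.7


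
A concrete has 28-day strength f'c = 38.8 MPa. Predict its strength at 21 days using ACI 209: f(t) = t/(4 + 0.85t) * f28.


f(21) = 21 / (4 + 0.85 * 21) * 38.8
= 21 / 21.85 * 38.8
= 37.29 MPa

37.29


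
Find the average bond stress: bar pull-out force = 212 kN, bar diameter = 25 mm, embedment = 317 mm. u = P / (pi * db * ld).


u = P / (pi * db * ld)
= 212 * 1000 / (pi * 25 * 317)
= 8.515 MPa

8.515


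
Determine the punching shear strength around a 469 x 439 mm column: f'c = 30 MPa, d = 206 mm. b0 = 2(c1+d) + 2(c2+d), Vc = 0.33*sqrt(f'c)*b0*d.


b0 = 2*(469 + 206) + 2*(439 + 206) = 2640 mm
Vc = 0.33 * sqrt(30) * 2640 * 206 / 1000
= 982.98 kN

982.98


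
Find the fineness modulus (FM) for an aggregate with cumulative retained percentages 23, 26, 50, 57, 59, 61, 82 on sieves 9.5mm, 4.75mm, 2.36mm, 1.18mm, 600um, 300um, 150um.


FM = sum(cumulative % retained) / 100
= 358 / 100
= 3.58

3.58


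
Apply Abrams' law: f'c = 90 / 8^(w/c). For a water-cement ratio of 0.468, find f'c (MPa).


f'c = 90 / 8^0.468
= 90 / 2.646
= 34.01 MPa

34.01


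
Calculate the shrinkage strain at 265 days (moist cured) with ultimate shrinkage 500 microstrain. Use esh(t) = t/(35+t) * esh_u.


esh(265) = 265 / (35 + 265) * 500
= 265 / 300 * 500
= 441.7 microstrain

441.7


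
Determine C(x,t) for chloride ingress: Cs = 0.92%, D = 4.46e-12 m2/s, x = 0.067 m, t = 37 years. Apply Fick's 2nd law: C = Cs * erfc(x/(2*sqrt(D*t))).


t_seconds = 37 * 365.25 * 24 * 3600 = 1167631200.0 s
arg = 0.067 / (2 * sqrt(4.46e-12 * 1167631200.0))
= 0.4642
erfc(0.4642) = 0.5115
C = 0.92 * 0.5115 = 0.4706%

0.4706


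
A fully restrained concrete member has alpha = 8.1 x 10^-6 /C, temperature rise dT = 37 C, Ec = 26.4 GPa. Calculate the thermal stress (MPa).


sigma = alpha * dT * Ec
= 8.1e-6 * 37 * 26.4 * 1000
= 7.912 MPa

7.912


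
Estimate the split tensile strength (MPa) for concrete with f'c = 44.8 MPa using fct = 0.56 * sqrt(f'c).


fct = 0.56 * sqrt(44.8)
= 0.56 * 6.693
= 3.748 MPa

3.748


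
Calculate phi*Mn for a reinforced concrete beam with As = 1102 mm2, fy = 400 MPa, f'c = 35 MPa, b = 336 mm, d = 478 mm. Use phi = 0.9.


a = As * fy / (0.85 * f'c * b)
= 1102 * 400 / (0.85 * 35 * 336)
= 44.0976 mm
Mn = As * fy * (d - a/2) / 10^6
= 200.9833 kN-m
phi*Mn = 0.9 * 200.9833 = 180.88 kN-m

180.88


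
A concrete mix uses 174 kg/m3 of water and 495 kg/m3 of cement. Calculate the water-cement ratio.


w/c = water / cement
w/c = 174 / 495 = 0.352

0.352


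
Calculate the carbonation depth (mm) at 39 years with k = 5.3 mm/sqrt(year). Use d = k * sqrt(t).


depth = k * sqrt(t)
= 5.3 * sqrt(39)
= 33.1 mm

33.1


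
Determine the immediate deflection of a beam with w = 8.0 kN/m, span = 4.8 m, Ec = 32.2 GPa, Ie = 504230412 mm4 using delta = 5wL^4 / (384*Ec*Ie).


Convert: L = 4.8 m = 4800 mm, Ec = 32.2 GPa = 32200 MPa
delta = 5 * 8.0 * 4800^4 / (384 * 32200 * 504230412)
= 3.41 mm

3.41


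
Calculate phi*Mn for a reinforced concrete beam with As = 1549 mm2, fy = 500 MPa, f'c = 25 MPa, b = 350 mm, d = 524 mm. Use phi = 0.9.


a = As * fy / (0.85 * f'c * b)
= 1549 * 500 / (0.85 * 25 * 350)
= 104.1345 mm
Mn = As * fy * (d - a/2) / 10^6
= 365.5119 kN-m
phi*Mn = 0.9 * 365.5119 = 328.96 kN-m

328.96


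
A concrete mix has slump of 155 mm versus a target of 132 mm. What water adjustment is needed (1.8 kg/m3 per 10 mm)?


Difference = 132 - 155 = -23 mm
Water adjustment = -23 * 1.8 / 10 = -4.1 kg/m3

-4.1


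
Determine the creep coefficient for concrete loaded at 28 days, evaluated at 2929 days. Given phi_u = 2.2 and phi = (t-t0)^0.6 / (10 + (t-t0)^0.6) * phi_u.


dt = 2929 - 28 = 2901
phi = 2901^0.6 / (10 + 2901^0.6) * 2.2
= 2.03

2.03


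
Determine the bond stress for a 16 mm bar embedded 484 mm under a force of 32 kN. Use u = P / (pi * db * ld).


u = P / (pi * db * ld)
= 32 * 1000 / (pi * 16 * 484)
= 1.315 MPa

1.315


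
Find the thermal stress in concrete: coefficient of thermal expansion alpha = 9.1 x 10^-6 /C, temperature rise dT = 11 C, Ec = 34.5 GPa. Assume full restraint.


sigma = alpha * dT * Ec
= 9.1e-6 * 11 * 34.5 * 1000
= 3.453 MPa

3.453


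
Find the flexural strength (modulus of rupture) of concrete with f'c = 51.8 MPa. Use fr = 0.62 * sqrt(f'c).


fr = 0.62 * sqrt(51.8)
= 4.462 MPa

4.462


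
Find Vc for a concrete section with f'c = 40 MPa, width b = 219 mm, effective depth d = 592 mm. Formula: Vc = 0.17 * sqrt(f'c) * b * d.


Vc = 0.17 * sqrt(40) * 219 * 592 / 1000
= 139.39 kN

139.39


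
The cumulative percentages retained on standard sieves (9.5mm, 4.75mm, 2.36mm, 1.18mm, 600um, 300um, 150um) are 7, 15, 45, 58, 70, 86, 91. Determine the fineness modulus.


FM = sum(cumulative % retained) / 100
= 372 / 100
= 3.72

3.72


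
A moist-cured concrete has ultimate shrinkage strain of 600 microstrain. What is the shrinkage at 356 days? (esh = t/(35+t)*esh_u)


esh(356) = 356 / (35 + 356) * 600
= 356 / 391 * 600
= 546.3 microstrain

546.3


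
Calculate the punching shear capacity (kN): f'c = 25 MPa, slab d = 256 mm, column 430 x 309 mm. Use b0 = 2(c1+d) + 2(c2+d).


b0 = 2*(430 + 256) + 2*(309 + 256) = 2502 mm
Vc = 0.33 * sqrt(25) * 2502 * 256 / 1000
= 1056.84 kN

1056.84


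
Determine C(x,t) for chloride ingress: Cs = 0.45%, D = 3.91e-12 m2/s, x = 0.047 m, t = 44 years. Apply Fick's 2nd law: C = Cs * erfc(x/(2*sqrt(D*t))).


t_seconds = 44 * 365.25 * 24 * 3600 = 1388534400.0 s
arg = 0.047 / (2 * sqrt(3.91e-12 * 1388534400.0))
= 0.3189
erfc(0.3189) = 0.652
C = 0.45 * 0.652 = 0.2934%

0.2934


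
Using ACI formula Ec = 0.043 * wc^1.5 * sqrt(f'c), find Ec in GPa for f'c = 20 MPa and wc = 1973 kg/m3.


Ec = 0.043 * 1973^1.5 * sqrt(20) / 1000
= 16.85 GPa

16.85


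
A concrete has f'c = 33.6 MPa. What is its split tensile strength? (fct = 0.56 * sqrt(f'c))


fct = 0.56 * sqrt(33.6)
= 0.56 * 5.797
= 3.246 MPa

3.246


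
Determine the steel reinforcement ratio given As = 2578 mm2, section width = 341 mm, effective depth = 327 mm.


rho = As / (b * d)
= 2578 / (341 * 327)
= 0.0231

0.0231


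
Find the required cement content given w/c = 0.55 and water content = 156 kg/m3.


Cement = water / (w/c)
= 156 / 0.55
= 283.6 kg/m3

283.6


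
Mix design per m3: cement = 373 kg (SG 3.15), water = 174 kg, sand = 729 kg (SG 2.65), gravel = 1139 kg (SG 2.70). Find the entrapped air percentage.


Vol cement = 373 / (3.15 * 1000) = 0.118413 m3
Vol water = 174 / 1000 = 0.174 m3
Vol sand = 729 / (2.65 * 1000) = 0.275094 m3
Vol gravel = 1139 / (2.70 * 1000) = 0.421852 m3
Total solid + water volume = 0.989359 m3
Air = (1 - 0.989359) * 100 = 1.06%

1.06


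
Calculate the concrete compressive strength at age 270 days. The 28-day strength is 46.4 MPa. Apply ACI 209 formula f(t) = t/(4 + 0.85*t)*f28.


f(270) = 270 / (4 + 0.85 * 270) * 46.4
= 270 / 233.5 * 46.4
= 53.65 MPa

53.65


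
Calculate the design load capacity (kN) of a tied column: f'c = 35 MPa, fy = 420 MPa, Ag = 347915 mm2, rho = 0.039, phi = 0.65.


Ast = rho * Ag = 0.039 * 347915 = 13568.685 mm2
phi*Pn = 0.65 * 0.80 * (0.85 * 35 * (347915 - 13568.685) + 420 * 13568.685) / 1000
= 8135.74 kN

8135.74


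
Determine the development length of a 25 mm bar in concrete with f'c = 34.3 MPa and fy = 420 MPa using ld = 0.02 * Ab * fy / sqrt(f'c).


Ab = pi * 25^2 / 4 = 490.874 mm2
ld = 0.02 * 490.874 * 420 / sqrt(34.3)
= 704.0 mm

704.0


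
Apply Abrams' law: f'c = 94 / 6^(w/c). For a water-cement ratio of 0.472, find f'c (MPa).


f'c = 94 / 6^0.472
= 94 / 2.33
= 40.35 MPa

40.35


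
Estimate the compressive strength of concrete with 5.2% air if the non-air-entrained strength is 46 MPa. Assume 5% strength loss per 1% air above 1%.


Strength loss = (5.2 - 1) * 5 = 21.0%
f'c = 46 * (1 - 21.0/100)
= 36.34 MPa

36.34


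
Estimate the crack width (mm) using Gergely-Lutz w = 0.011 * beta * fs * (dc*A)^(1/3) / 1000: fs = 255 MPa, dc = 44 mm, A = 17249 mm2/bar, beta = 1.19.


w = 0.011 * beta * fs * (dc * A)^(1/3) / 1000
= 0.011 * 1.19 * 255 * (44 * 17249)^(1/3) / 1000
= 0.304 mm

0.304


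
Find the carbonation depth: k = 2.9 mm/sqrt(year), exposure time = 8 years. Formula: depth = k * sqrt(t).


depth = k * sqrt(t)
= 2.9 * sqrt(8)
= 8.2 mm

8.2


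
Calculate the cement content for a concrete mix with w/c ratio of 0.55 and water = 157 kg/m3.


Cement = water / (w/c)
= 157 / 0.55
= 285.5 kg/m3

285.5


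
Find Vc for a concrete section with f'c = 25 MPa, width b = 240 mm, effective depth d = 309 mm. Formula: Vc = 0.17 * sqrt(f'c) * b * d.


Vc = 0.17 * sqrt(25) * 240 * 309 / 1000
= 63.04 kN

63.04


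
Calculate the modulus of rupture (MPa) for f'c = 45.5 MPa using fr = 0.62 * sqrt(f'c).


fr = 0.62 * sqrt(45.5)
= 4.182 MPa

4.182


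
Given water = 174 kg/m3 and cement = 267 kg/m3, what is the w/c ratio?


w/c = water / cement
w/c = 174 / 267 = 0.652

0.652


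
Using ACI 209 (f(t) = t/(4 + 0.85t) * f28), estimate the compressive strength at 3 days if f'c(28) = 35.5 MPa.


f(3) = 3 / (4 + 0.85 * 3) * 35.5
= 3 / 6.55 * 35.5
= 16.26 MPa

16.26


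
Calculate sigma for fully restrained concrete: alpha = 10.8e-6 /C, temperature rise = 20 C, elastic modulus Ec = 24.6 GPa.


sigma = alpha * dT * Ec
= 10.8e-6 * 20 * 24.6 * 1000
= 5.314 MPa

5.314


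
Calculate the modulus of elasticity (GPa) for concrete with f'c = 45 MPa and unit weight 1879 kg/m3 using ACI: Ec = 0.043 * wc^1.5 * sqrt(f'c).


Ec = 0.043 * 1879^1.5 * sqrt(45) / 1000
= 23.49 GPa

23.49


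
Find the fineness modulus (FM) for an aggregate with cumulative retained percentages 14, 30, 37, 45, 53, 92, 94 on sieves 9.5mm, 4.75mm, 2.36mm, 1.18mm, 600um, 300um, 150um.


FM = sum(cumulative % retained) / 100
= 365 / 100
= 3.65

3.65


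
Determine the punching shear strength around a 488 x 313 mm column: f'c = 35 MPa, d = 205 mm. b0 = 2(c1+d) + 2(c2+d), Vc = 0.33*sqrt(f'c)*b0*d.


b0 = 2*(488 + 205) + 2*(313 + 205) = 2422 mm
Vc = 0.33 * sqrt(35) * 2422 * 205 / 1000
= 969.34 kN

969.34


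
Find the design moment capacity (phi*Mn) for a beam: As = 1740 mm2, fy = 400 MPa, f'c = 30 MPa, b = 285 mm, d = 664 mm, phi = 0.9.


a = As * fy / (0.85 * f'c * b)
= 1740 * 400 / (0.85 * 30 * 285)
= 95.7688 mm
Mn = As * fy * (d - a/2) / 10^6
= 428.8164 kN-m
phi*Mn = 0.9 * 428.8164 = 385.93 kN-m

385.93


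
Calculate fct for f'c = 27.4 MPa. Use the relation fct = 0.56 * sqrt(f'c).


fct = 0.56 * sqrt(27.4)
= 0.56 * 5.235
= 2.931 MPa

2.931


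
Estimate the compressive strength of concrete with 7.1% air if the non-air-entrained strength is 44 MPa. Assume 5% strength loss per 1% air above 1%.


Strength loss = (7.1 - 1) * 5 = 30.5%
f'c = 44 * (1 - 30.5/100)
= 30.58 MPa

30.58


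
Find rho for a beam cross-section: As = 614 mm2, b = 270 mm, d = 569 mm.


rho = As / (b * d)
= 614 / (270 * 569)
= 0.004

0.004


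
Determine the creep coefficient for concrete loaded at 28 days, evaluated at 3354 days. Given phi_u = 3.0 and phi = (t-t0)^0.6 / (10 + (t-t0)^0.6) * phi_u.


dt = 3354 - 28 = 3326
phi = 3326^0.6 / (10 + 3326^0.6) * 3.0
= 2.785

2.785


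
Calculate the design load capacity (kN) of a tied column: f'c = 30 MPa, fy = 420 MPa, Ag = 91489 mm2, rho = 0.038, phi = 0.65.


Ast = rho * Ag = 0.038 * 91489 = 3476.582 mm2
phi*Pn = 0.65 * 0.80 * (0.85 * 30 * (91489 - 3476.582) + 420 * 3476.582) / 1000
= 1926.33 kN

1926.33


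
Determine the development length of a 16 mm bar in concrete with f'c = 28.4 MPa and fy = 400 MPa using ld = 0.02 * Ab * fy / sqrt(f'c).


Ab = pi * 16^2 / 4 = 201.062 mm2
ld = 0.02 * 201.062 * 400 / sqrt(28.4)
= 301.8 mm

301.8


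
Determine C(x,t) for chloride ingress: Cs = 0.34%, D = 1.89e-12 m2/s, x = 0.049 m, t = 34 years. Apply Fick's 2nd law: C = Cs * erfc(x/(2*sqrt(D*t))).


t_seconds = 34 * 365.25 * 24 * 3600 = 1072958400.0 s
arg = 0.049 / (2 * sqrt(1.89e-12 * 1072958400.0))
= 0.5441
erfc(0.5441) = 0.4416
C = 0.34 * 0.4416 = 0.1502%

0.1502


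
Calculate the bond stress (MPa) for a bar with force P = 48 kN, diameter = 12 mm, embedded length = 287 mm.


u = P / (pi * db * ld)
= 48 * 1000 / (pi * 12 * 287)
= 4.436 MPa

4.436


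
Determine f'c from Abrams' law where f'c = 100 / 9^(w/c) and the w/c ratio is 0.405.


f'c = 100 / 9^0.405
= 100 / 2.435
= 41.07 MPa

41.07


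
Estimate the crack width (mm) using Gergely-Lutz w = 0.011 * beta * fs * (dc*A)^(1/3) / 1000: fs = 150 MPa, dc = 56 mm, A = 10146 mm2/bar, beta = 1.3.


w = 0.011 * beta * fs * (dc * A)^(1/3) / 1000
= 0.011 * 1.3 * 150 * (56 * 10146)^(1/3) / 1000
= 0.178 mm

0.178


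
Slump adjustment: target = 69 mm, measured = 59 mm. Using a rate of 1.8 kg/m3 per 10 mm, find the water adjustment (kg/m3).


Difference = 69 - 59 = 10 mm
Water adjustment = 10 * 1.8 / 10 = 1.8 kg/m3

1.8


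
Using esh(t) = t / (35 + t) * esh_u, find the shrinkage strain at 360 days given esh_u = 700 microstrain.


esh(360) = 360 / (35 + 360) * 700
= 360 / 395 * 700
= 638.0 microstrain

638.0


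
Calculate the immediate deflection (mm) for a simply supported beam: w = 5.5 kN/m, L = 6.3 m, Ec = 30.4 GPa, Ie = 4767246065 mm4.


Convert: L = 6.3 m = 6300 mm, Ec = 30.4 GPa = 30400 MPa
delta = 5 * 5.5 * 6300^4 / (384 * 30400 * 4767246065)
= 0.78 mm

0.78


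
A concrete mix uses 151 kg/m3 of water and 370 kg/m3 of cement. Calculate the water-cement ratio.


w/c = water / cement
w/c = 151 / 370 = 0.408

0.408


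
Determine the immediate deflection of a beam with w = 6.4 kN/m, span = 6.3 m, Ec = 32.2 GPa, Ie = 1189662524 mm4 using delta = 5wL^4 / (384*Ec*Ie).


Convert: L = 6.3 m = 6300 mm, Ec = 32.2 GPa = 32200 MPa
delta = 5 * 6.4 * 6300^4 / (384 * 32200 * 1189662524)
= 3.43 mm

3.43


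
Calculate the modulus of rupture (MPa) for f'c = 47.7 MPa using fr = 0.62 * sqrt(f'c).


fr = 0.62 * sqrt(47.7)
= 4.282 MPa

4.282


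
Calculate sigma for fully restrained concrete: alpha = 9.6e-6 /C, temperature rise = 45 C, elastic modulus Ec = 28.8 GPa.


sigma = alpha * dT * Ec
= 9.6e-6 * 45 * 28.8 * 1000
= 12.442 MPa

12.442


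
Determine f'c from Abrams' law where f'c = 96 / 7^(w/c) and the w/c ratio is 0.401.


f'c = 96 / 7^0.401
= 96 / 2.182
= 43.99 MPa

43.99


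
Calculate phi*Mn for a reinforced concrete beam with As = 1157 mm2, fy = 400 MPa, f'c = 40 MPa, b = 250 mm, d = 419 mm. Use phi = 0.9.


a = As * fy / (0.85 * f'c * b)
= 1157 * 400 / (0.85 * 40 * 250)
= 54.4471 mm
Mn = As * fy * (d - a/2) / 10^6
= 181.3142 kN-m
phi*Mn = 0.9 * 181.3142 = 163.18 kN-m

163.18


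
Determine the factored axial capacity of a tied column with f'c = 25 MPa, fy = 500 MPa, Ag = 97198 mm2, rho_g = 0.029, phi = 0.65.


Ast = rho * Ag = 0.029 * 97198 = 2818.742 mm2
phi*Pn = 0.65 * 0.80 * (0.85 * 25 * (97198 - 2818.742) + 500 * 2818.742) / 1000
= 1775.76 kN

1775.76


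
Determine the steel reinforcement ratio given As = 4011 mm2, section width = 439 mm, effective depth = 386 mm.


rho = As / (b * d)
= 4011 / (439 * 386)
= 0.0237

0.0237


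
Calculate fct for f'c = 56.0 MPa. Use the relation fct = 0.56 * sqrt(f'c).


fct = 0.56 * sqrt(56.0)
= 0.56 * 7.483
= 4.191 MPa

4.191


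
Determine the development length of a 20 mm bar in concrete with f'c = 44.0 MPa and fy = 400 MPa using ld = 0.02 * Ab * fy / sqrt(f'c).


Ab = pi * 20^2 / 4 = 314.159 mm2
ld = 0.02 * 314.159 * 400 / sqrt(44.0)
= 378.9 mm

378.9


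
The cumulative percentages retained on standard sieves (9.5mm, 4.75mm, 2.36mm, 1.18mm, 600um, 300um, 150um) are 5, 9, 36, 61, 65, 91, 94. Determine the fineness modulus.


FM = sum(cumulative % retained) / 100
= 361 / 100
= 3.61

3.61


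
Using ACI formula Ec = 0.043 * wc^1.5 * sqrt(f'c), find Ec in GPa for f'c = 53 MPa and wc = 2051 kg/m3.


Ec = 0.043 * 2051^1.5 * sqrt(53) / 1000
= 29.08 GPa

29.08


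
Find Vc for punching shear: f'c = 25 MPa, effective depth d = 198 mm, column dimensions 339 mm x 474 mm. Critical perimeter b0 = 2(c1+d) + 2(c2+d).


b0 = 2*(339 + 198) + 2*(474 + 198) = 2418 mm
Vc = 0.33 * sqrt(25) * 2418 * 198 / 1000
= 789.96 kN

789.96


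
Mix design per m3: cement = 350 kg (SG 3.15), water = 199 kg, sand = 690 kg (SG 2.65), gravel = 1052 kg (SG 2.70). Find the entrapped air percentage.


Vol cement = 350 / (3.15 * 1000) = 0.111111 m3
Vol water = 199 / 1000 = 0.199 m3
Vol sand = 690 / (2.65 * 1000) = 0.260377 m3
Vol gravel = 1052 / (2.70 * 1000) = 0.38963 m3
Total solid + water volume = 0.960118 m3
Air = (1 - 0.960118) * 100 = 3.99%

3.99


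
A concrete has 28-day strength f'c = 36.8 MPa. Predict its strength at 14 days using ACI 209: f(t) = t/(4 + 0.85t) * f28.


f(14) = 14 / (4 + 0.85 * 14) * 36.8
= 14 / 15.9 * 36.8
= 32.4 MPa

32.4


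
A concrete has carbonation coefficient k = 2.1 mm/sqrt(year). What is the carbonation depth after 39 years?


depth = k * sqrt(t)
= 2.1 * sqrt(39)
= 13.11 mm

13.11


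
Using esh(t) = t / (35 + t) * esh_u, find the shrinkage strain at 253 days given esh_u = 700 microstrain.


esh(253) = 253 / (35 + 253) * 700
= 253 / 288 * 700
= 614.9 microstrain

614.9


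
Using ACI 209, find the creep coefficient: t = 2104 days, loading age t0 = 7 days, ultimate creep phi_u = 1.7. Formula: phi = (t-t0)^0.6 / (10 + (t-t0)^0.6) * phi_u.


dt = 2104 - 7 = 2097
phi = 2097^0.6 / (10 + 2097^0.6) * 1.7
= 1.543

1.543


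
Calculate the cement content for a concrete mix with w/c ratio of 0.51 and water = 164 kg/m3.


Cement = water / (w/c)
= 164 / 0.51
= 321.6 kg/m3

321.6


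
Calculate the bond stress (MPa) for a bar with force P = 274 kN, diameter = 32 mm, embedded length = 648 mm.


u = P / (pi * db * ld)
= 274 * 1000 / (pi * 32 * 648)
= 4.206 MPa

4.206


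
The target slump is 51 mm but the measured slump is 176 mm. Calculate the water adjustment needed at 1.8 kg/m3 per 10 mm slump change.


Difference = 51 - 176 = -125 mm
Water adjustment = -125 * 1.8 / 10 = -22.5 kg/m3

-22.5


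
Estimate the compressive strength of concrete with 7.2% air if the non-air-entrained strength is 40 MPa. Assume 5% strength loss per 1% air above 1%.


Strength loss = (7.2 - 1) * 5 = 31.0%
f'c = 40 * (1 - 31.0/100)
= 27.6 MPa

27.6


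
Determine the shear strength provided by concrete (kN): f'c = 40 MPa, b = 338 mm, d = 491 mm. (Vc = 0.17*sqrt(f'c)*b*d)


Vc = 0.17 * sqrt(40) * 338 * 491 / 1000
= 178.43 kN

178.43


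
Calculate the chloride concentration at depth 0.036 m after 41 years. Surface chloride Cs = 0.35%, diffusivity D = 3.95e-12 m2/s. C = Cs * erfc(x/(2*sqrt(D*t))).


t_seconds = 41 * 365.25 * 24 * 3600 = 1293861600.0 s
arg = 0.036 / (2 * sqrt(3.95e-12 * 1293861600.0))
= 0.2518
erfc(0.2518) = 0.7218
C = 0.35 * 0.7218 = 0.2526%

0.2526


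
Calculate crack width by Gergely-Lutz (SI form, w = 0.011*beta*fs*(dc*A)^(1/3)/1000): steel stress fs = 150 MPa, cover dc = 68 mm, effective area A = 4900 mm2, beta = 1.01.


w = 0.011 * beta * fs * (dc * A)^(1/3) / 1000
= 0.011 * 1.01 * 150 * (68 * 4900)^(1/3) / 1000
= 0.116 mm

0.116


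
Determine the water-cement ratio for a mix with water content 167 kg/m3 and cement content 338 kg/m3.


w/c = water / cement
w/c = 167 / 338 = 0.494

0.494


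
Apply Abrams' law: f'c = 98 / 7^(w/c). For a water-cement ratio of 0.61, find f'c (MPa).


f'c = 98 / 7^0.61
= 98 / 3.277
= 29.9 MPa

29.9


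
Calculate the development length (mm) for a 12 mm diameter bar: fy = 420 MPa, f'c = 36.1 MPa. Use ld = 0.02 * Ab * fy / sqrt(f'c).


Ab = pi * 12^2 / 4 = 113.097 mm2
ld = 0.02 * 113.097 * 420 / sqrt(36.1)
= 158.1 mm

158.1


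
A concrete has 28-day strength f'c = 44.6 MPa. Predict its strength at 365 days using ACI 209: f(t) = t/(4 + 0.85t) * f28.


f(365) = 365 / (4 + 0.85 * 365) * 44.6
= 365 / 314.25 * 44.6
= 51.8 MPa

51.8


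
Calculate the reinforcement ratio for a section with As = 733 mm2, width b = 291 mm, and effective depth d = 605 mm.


rho = As / (b * d)
= 733 / (291 * 605)
= 0.0042

0.0042


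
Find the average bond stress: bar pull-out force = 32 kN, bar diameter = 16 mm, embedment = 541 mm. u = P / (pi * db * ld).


u = P / (pi * db * ld)
= 32 * 1000 / (pi * 16 * 541)
= 1.177 MPa

1.177


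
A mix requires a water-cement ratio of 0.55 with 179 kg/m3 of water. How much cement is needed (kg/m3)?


Cement = water / (w/c)
= 179 / 0.55
= 325.5 kg/m3

325.5


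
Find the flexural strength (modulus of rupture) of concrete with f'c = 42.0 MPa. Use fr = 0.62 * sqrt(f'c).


fr = 0.62 * sqrt(42.0)
= 4.018 MPa

4.018


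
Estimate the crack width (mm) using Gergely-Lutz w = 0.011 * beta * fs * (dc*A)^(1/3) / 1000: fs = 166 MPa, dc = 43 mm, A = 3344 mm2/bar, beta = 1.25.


w = 0.011 * beta * fs * (dc * A)^(1/3) / 1000
= 0.011 * 1.25 * 166 * (43 * 3344)^(1/3) / 1000
= 0.12 mm

0.12


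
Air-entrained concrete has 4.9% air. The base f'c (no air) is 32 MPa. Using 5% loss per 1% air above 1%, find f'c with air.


Strength loss = (4.9 - 1) * 5 = 19.5%
f'c = 32 * (1 - 19.5/100)
= 25.76 MPa

25.76


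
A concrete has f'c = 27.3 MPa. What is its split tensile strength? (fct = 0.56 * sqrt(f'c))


fct = 0.56 * sqrt(27.3)
= 0.56 * 5.225
= 2.926 MPa

2.926


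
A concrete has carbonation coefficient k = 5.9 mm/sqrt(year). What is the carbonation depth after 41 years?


depth = k * sqrt(t)
= 5.9 * sqrt(41)
= 37.78 mm

37.78


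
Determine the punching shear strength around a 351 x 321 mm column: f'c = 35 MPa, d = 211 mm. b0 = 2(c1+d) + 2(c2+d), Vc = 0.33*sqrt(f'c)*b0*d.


b0 = 2*(351 + 211) + 2*(321 + 211) = 2188 mm
Vc = 0.33 * sqrt(35) * 2188 * 211 / 1000
= 901.32 kN

901.32


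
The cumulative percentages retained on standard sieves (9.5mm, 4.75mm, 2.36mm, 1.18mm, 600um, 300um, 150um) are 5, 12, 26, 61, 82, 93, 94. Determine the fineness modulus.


FM = sum(cumulative % retained) / 100
= 373 / 100
= 3.73

3.73


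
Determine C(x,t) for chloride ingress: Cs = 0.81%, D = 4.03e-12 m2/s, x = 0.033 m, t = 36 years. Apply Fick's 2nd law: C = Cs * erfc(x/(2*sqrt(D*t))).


t_seconds = 36 * 365.25 * 24 * 3600 = 1136073600.0 s
arg = 0.033 / (2 * sqrt(4.03e-12 * 1136073600.0))
= 0.2439
erfc(0.2439) = 0.7302
C = 0.81 * 0.7302 = 0.5915%

0.5915


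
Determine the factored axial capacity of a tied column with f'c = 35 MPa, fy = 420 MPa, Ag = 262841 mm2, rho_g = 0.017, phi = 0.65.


Ast = rho * Ag = 0.017 * 262841 = 4468.297 mm2
phi*Pn = 0.65 * 0.80 * (0.85 * 35 * (262841 - 4468.297) + 420 * 4468.297) / 1000
= 4972.9 kN

4972.9


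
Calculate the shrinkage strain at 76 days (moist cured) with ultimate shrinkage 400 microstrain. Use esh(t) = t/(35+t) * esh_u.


esh(76) = 76 / (35 + 76) * 400
= 76 / 111 * 400
= 273.9 microstrain

273.9


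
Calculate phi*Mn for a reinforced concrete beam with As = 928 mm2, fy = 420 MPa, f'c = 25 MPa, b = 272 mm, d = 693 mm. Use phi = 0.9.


a = As * fy / (0.85 * f'c * b)
= 928 * 420 / (0.85 * 25 * 272)
= 67.4325 mm
Mn = As * fy * (d - a/2) / 10^6
= 256.9624 kN-m
phi*Mn = 0.9 * 256.9624 = 231.27 kN-m

231.27


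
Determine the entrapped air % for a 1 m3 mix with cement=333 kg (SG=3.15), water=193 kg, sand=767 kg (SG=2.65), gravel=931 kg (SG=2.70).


Vol cement = 333 / (3.15 * 1000) = 0.105714 m3
Vol water = 193 / 1000 = 0.193 m3
Vol sand = 767 / (2.65 * 1000) = 0.289434 m3
Vol gravel = 931 / (2.70 * 1000) = 0.344815 m3
Total solid + water volume = 0.932963 m3
Air = (1 - 0.932963) * 100 = 6.7%

6.7


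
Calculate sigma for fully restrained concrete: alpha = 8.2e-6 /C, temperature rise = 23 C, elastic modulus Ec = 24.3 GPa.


sigma = alpha * dT * Ec
= 8.2e-6 * 23 * 24.3 * 1000
= 4.583 MPa

4.583


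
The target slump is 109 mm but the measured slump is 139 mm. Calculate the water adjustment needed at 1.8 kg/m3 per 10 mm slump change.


Difference = 109 - 139 = -30 mm
Water adjustment = -30 * 1.8 / 10 = -5.4 kg/m3

-5.4


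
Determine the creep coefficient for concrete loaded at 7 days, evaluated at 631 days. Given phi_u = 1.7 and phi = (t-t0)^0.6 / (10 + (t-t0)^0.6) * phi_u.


dt = 631 - 7 = 624
phi = 624^0.6 / (10 + 624^0.6) * 1.7
= 1.405

1.405


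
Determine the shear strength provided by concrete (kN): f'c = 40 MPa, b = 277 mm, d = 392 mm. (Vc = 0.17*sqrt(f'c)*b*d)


Vc = 0.17 * sqrt(40) * 277 * 392 / 1000
= 116.75 kN

116.75


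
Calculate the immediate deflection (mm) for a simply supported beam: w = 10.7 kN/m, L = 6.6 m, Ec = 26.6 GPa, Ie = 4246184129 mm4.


Convert: L = 6.6 m = 6600 mm, Ec = 26.6 GPa = 26600 MPa
delta = 5 * 10.7 * 6600^4 / (384 * 26600 * 4246184129)
= 2.34 mm

2.34


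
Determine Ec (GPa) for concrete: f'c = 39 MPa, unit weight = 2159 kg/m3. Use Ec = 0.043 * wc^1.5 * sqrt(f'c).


Ec = 0.043 * 2159^1.5 * sqrt(39) / 1000
= 26.94 GPa

26.94


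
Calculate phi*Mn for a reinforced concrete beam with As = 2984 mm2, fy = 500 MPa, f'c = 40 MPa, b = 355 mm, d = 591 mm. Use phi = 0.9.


a = As * fy / (0.85 * f'c * b)
= 2984 * 500 / (0.85 * 40 * 355)
= 123.6123 mm
Mn = As * fy * (d - a/2) / 10^6
= 789.5573 kN-m
phi*Mn = 0.9 * 789.5573 = 710.6 kN-m

710.6


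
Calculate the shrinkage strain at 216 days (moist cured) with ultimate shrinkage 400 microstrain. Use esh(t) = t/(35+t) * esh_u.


esh(216) = 216 / (35 + 216) * 400
= 216 / 251 * 400
= 344.2 microstrain

344.2


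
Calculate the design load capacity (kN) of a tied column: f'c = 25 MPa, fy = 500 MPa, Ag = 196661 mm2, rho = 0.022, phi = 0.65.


Ast = rho * Ag = 0.022 * 196661 = 4326.542 mm2
phi*Pn = 0.65 * 0.80 * (0.85 * 25 * (196661 - 4326.542) + 500 * 4326.542) / 1000
= 3250.2 kN

3250.2


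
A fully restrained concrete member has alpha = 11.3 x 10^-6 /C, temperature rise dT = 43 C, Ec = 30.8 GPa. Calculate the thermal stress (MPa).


sigma = alpha * dT * Ec
= 11.3e-6 * 43 * 30.8 * 1000
= 14.966 MPa

14.966


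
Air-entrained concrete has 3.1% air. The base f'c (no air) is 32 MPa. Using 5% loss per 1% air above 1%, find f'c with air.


Strength loss = (3.1 - 1) * 5 = 10.5%
f'c = 32 * (1 - 10.5/100)
= 28.64 MPa

28.64


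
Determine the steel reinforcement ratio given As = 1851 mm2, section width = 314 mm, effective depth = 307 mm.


rho = As / (b * d)
= 1851 / (314 * 307)
= 0.0192

0.0192


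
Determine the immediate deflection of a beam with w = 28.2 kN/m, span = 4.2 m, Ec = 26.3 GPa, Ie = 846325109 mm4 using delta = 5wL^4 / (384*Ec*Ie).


Convert: L = 4.2 m = 4200 mm, Ec = 26.3 GPa = 26300 MPa
delta = 5 * 28.2 * 4200^4 / (384 * 26300 * 846325109)
= 5.13 mm

5.13


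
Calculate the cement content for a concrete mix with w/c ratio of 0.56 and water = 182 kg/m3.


Cement = water / (w/c)
= 182 / 0.56
= 325.0 kg/m3

325.0


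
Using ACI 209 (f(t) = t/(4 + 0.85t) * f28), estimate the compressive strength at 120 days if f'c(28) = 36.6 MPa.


f(120) = 120 / (4 + 0.85 * 120) * 36.6
= 120 / 106.0 * 36.6
= 41.43 MPa

41.43


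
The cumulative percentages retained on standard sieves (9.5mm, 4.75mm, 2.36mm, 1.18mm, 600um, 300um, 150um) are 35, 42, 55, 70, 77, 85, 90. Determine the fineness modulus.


FM = sum(cumulative % retained) / 100
= 454 / 100
= 4.54

4.54


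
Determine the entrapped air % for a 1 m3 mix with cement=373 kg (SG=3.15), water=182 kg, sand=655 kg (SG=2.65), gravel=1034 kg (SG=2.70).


Vol cement = 373 / (3.15 * 1000) = 0.118413 m3
Vol water = 182 / 1000 = 0.182 m3
Vol sand = 655 / (2.65 * 1000) = 0.24717 m3
Vol gravel = 1034 / (2.70 * 1000) = 0.382963 m3
Total solid + water volume = 0.930545 m3
Air = (1 - 0.930545) * 100 = 6.95%

6.95


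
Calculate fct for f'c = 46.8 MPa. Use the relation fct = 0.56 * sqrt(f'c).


fct = 0.56 * sqrt(46.8)
= 0.56 * 6.841
= 3.831 MPa

3.831


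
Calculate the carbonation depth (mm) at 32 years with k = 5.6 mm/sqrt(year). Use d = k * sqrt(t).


depth = k * sqrt(t)
= 5.6 * sqrt(32)
= 31.68 mm

31.68


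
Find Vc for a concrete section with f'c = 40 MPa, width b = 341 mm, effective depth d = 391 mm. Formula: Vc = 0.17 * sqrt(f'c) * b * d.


Vc = 0.17 * sqrt(40) * 341 * 391 / 1000
= 143.35 kN

143.35


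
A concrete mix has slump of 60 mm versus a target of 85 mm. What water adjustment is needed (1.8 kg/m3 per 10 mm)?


Difference = 85 - 60 = 25 mm
Water adjustment = 25 * 1.8 / 10 = 4.5 kg/m3

4.5


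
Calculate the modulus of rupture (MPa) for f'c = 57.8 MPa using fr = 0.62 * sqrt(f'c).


fr = 0.62 * sqrt(57.8)
= 4.714 MPa

4.714


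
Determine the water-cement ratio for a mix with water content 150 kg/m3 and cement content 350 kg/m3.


w/c = water / cement
w/c = 150 / 350 = 0.429

0.429


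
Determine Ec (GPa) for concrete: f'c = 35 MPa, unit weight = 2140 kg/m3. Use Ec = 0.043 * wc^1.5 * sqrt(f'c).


Ec = 0.043 * 2140^1.5 * sqrt(35) / 1000
= 25.18 GPa

25.18


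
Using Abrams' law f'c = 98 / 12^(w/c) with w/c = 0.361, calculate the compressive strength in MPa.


f'c = 98 / 12^0.361
= 98 / 2.452
= 39.96 MPa

39.96


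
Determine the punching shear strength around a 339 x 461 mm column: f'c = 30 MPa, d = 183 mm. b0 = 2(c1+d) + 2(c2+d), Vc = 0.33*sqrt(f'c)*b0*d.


b0 = 2*(339 + 183) + 2*(461 + 183) = 2332 mm
Vc = 0.33 * sqrt(30) * 2332 * 183 / 1000
= 771.35 kN

771.35


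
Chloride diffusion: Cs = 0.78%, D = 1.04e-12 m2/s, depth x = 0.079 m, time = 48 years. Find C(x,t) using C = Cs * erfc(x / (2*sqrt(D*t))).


t_seconds = 48 * 365.25 * 24 * 3600 = 1514764800.0 s
arg = 0.079 / (2 * sqrt(1.04e-12 * 1514764800.0))
= 0.9952
erfc(0.9952) = 0.1593
C = 0.78 * 0.1593 = 0.1243%

0.1243


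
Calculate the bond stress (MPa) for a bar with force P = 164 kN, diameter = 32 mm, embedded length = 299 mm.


u = P / (pi * db * ld)
= 164 * 1000 / (pi * 32 * 299)
= 5.456 MPa

5.456


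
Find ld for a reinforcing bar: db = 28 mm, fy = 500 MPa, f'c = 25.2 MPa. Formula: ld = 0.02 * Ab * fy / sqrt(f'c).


Ab = pi * 28^2 / 4 = 615.752 mm2
ld = 0.02 * 615.752 * 500 / sqrt(25.2)
= 1226.6 mm

1226.6


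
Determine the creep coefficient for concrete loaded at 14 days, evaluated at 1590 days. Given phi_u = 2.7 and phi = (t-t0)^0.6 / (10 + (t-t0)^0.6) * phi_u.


dt = 1590 - 14 = 1576
phi = 1576^0.6 / (10 + 1576^0.6) * 2.7
= 2.409

2.409


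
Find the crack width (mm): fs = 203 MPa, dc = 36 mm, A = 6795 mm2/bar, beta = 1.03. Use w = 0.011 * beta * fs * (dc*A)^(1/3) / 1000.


w = 0.011 * beta * fs * (dc * A)^(1/3) / 1000
= 0.011 * 1.03 * 203 * (36 * 6795)^(1/3) / 1000
= 0.144 mm

0.144


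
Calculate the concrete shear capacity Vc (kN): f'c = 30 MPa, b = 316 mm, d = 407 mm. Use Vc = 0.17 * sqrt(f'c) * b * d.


Vc = 0.17 * sqrt(30) * 316 * 407 / 1000
= 119.75 kN

119.75


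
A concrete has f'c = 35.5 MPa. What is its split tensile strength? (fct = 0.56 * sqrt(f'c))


fct = 0.56 * sqrt(35.5)
= 0.56 * 5.958
= 3.337 MPa

3.337


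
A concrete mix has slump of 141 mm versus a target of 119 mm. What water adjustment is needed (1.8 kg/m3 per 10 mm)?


Difference = 119 - 141 = -22 mm
Water adjustment = -22 * 1.8 / 10 = -4.0 kg/m3

-4.0


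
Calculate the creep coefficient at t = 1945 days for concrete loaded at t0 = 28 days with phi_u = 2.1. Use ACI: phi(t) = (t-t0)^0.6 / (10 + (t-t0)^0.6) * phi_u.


dt = 1945 - 28 = 1917
phi = 1917^0.6 / (10 + 1917^0.6) * 2.1
= 1.897

1.897


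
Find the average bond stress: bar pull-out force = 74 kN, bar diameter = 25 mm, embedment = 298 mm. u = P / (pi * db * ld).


u = P / (pi * db * ld)
= 74 * 1000 / (pi * 25 * 298)
= 3.162 MPa

3.162


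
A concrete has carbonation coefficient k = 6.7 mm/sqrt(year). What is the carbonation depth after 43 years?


depth = k * sqrt(t)
= 6.7 * sqrt(43)
= 43.93 mm

43.93


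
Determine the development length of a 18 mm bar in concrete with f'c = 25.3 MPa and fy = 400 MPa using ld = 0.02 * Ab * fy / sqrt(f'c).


Ab = pi * 18^2 / 4 = 254.469 mm2
ld = 0.02 * 254.469 * 400 / sqrt(25.3)
= 404.7 mm

404.7


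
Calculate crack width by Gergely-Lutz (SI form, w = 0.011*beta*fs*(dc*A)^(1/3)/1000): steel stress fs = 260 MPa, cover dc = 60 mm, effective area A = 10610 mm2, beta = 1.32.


w = 0.011 * beta * fs * (dc * A)^(1/3) / 1000
= 0.011 * 1.32 * 260 * (60 * 10610)^(1/3) / 1000
= 0.325 mm

0.325


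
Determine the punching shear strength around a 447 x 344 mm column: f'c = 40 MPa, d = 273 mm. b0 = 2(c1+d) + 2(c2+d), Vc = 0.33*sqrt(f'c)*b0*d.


b0 = 2*(447 + 273) + 2*(344 + 273) = 2674 mm
Vc = 0.33 * sqrt(40) * 2674 * 273 / 1000
= 1523.59 kN

1523.59


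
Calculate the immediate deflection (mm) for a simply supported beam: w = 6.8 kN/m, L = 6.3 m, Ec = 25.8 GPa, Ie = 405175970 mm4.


Convert: L = 6.3 m = 6300 mm, Ec = 25.8 GPa = 25800 MPa
delta = 5 * 6.8 * 6300^4 / (384 * 25800 * 405175970)
= 13.34 mm

13.34


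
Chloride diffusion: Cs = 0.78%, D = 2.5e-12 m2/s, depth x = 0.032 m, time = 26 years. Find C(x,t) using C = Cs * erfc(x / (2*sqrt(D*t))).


t_seconds = 26 * 365.25 * 24 * 3600 = 820497600.0 s
arg = 0.032 / (2 * sqrt(2.5e-12 * 820497600.0))
= 0.3533
erfc(0.3533) = 0.6174
C = 0.78 * 0.6174 = 0.4815%

0.4815


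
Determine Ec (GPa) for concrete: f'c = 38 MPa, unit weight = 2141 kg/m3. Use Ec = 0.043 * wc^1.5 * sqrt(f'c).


Ec = 0.043 * 2141^1.5 * sqrt(38) / 1000
= 26.26 GPa

26.26


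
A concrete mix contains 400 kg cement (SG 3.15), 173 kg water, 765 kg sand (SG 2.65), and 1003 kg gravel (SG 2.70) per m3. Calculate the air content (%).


Vol cement = 400 / (3.15 * 1000) = 0.126984 m3
Vol water = 173 / 1000 = 0.173 m3
Vol sand = 765 / (2.65 * 1000) = 0.288679 m3
Vol gravel = 1003 / (2.70 * 1000) = 0.371481 m3
Total solid + water volume = 0.960145 m3
Air = (1 - 0.960145) * 100 = 3.99%

3.99


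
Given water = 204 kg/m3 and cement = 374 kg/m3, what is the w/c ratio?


w/c = water / cement
w/c = 204 / 374 = 0.545

0.545


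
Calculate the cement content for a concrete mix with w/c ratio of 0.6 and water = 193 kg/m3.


Cement = water / (w/c)
= 193 / 0.6
= 321.7 kg/m3

321.7


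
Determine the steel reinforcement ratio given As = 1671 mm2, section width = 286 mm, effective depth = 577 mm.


rho = As / (b * d)
= 1671 / (286 * 577)
= 0.0101

0.0101


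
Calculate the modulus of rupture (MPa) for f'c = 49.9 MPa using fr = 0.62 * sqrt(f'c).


fr = 0.62 * sqrt(49.9)
= 4.38 MPa

4.38


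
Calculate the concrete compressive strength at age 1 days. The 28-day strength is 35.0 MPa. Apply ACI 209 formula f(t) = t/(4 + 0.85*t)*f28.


f(1) = 1 / (4 + 0.85 * 1) * 35.0
= 1 / 4.85 * 35.0
= 7.22 MPa

7.22


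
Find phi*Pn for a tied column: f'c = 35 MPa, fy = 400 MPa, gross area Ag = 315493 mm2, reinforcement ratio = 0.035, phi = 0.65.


Ast = rho * Ag = 0.035 * 315493 = 11042.255 mm2
phi*Pn = 0.65 * 0.80 * (0.85 * 35 * (315493 - 11042.255) + 400 * 11042.255) / 1000
= 7006.64 kN

7006.64


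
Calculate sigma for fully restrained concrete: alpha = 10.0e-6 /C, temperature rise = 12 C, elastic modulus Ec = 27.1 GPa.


sigma = alpha * dT * Ec
= 10.0e-6 * 12 * 27.1 * 1000
= 3.252 MPa

3.252


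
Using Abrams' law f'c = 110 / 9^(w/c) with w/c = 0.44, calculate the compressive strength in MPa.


f'c = 110 / 9^0.44
= 110 / 2.629
= 41.83 MPa

41.83


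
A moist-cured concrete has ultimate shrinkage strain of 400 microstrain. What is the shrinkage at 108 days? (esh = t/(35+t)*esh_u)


esh(108) = 108 / (35 + 108) * 400
= 108 / 143 * 400
= 302.1 microstrain

302.1


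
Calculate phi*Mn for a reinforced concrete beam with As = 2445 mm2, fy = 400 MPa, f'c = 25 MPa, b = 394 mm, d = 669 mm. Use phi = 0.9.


a = As * fy / (0.85 * f'c * b)
= 2445 * 400 / (0.85 * 25 * 394)
= 116.811 mm
Mn = As * fy * (d - a/2) / 10^6
= 597.1614 kN-m
phi*Mn = 0.9 * 597.1614 = 537.45 kN-m

537.45


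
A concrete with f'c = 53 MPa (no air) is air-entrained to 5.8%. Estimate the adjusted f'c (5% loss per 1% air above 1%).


Strength loss = (5.8 - 1) * 5 = 24.0%
f'c = 53 * (1 - 24.0/100)
= 40.28 MPa

40.28


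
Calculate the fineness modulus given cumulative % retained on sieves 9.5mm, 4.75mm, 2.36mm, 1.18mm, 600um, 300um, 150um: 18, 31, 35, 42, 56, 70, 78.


FM = sum(cumulative % retained) / 100
= 330 / 100
= 3.3

3.3


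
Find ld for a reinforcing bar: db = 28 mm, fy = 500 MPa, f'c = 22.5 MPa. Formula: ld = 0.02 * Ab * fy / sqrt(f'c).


Ab = pi * 28^2 / 4 = 615.752 mm2
ld = 0.02 * 615.752 * 500 / sqrt(22.5)
= 1298.1 mm

1298.1
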